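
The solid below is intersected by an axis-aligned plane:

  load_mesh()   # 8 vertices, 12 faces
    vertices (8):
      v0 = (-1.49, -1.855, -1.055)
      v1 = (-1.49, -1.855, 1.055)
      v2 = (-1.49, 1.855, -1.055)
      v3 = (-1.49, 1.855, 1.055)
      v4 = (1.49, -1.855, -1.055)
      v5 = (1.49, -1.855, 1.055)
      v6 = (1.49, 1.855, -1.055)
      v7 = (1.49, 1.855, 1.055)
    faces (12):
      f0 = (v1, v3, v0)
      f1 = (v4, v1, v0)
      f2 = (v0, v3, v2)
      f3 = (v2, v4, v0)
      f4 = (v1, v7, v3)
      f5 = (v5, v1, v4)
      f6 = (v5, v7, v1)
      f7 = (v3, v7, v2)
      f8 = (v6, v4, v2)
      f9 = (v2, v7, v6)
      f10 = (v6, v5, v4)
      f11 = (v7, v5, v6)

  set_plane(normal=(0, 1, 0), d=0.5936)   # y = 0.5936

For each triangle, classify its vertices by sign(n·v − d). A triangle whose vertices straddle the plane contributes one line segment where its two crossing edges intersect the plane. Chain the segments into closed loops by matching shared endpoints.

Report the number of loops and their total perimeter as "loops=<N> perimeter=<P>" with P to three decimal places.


Straddling triangles (8 of 12):
  (v1,v3,v0) [-+-] → (-1.49, 0.5936, 1.055)–(-1.49, 0.5936, 0.3376)  len=0.7174
  (v0,v3,v2) [-++] → (-1.49, 0.5936, 0.3376)–(-1.49, 0.5936, -1.055)  len=1.3926
  (v2,v4,v0) [+--] → (-0.4768, 0.5936, -1.055)–(-1.49, 0.5936, -1.055)  len=1.0132
  (v1,v7,v3) [-++] → (0.4768, 0.5936, 1.055)–(-1.49, 0.5936, 1.055)  len=1.9668
  (v5,v7,v1) [-+-] → (1.49, 0.5936, 1.055)–(0.4768, 0.5936, 1.055)  len=1.0132
  (v6,v4,v2) [+-+] → (1.49, 0.5936, -1.055)–(-0.4768, 0.5936, -1.055)  len=1.9668
  (v6,v5,v4) [+--] → (1.49, 0.5936, -0.3376)–(1.49, 0.5936, -1.055)  len=0.7174
  (v7,v5,v6) [+-+] → (1.49, 0.5936, 1.055)–(1.49, 0.5936, -0.3376)  len=1.3926

Chained into 1 loop(s):
  loop 1: 8 segments, perimeter = 10.1800
Total perimeter = 10.180

loops=1 perimeter=10.180


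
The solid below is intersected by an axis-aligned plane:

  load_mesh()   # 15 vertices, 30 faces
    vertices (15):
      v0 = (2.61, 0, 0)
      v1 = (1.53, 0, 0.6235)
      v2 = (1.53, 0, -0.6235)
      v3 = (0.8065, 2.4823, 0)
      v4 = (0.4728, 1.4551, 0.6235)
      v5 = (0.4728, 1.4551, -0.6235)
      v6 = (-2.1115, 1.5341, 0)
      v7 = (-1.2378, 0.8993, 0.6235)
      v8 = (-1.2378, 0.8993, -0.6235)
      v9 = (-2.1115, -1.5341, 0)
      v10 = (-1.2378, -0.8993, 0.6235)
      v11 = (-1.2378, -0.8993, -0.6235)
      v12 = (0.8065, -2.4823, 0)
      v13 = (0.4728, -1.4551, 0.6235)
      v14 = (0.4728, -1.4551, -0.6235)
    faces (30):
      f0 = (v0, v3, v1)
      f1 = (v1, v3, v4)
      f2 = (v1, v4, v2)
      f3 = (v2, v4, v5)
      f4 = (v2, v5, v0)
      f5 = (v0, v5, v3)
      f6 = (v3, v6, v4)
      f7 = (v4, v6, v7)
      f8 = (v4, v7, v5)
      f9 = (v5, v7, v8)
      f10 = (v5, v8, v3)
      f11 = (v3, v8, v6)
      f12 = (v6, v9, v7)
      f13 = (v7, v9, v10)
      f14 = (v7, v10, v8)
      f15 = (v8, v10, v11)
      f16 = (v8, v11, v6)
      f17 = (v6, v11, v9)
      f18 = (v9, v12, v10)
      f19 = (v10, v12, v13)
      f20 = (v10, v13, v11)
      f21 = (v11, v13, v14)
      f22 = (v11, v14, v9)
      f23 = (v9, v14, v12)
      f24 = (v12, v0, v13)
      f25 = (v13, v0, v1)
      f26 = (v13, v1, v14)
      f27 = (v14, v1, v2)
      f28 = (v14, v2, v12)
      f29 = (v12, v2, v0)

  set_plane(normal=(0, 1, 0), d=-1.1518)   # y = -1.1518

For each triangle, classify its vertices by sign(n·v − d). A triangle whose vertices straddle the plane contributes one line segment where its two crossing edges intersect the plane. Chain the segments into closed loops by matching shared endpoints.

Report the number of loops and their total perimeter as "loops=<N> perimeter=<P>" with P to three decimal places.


Straddling triangles (14 of 30):
  (v6,v9,v7) [+-+] → (-2.1115, -1.1518, 0)–(-1.97424, -1.1518, 0.0979551)  len=0.1686
  (v7,v9,v10) [+-+] → (-1.97424, -1.1518, 0.0979551)–(-1.58533, -1.1518, 0.375495)  len=0.4778
  (v6,v11,v9) [++-] → (-1.58533, -1.1518, -0.375495)–(-2.1115, -1.1518, 0)  len=0.6464
  (v9,v12,v10) [--+] → (-0.911719, -1.1518, 0.524047)–(-1.58533, -1.1518, 0.375495)  len=0.6898
  (v10,v12,v13) [+--] → (-0.911719, -1.1518, 0.524047)–(-0.460674, -1.1518, 0.6235)  len=0.4619
  (v10,v13,v11) [+-+] → (-0.460674, -1.1518, 0.6235)–(-0.460674, -1.1518, -0.0569878)  len=0.6805
  (v11,v13,v14) [+--] → (-0.460674, -1.1518, -0.0569878)–(-0.460674, -1.1518, -0.6235)  len=0.5665
  (v11,v14,v9) [+--] → (-0.460674, -1.1518, -0.6235)–(-1.58533, -1.1518, -0.375495)  len=1.1517
  (v12,v0,v13) [-+-] → (1.77317, -1.1518, 0)–(0.918276, -1.1518, 0.493538)  len=0.9871
  (v13,v0,v1) [-++] → (0.918276, -1.1518, 0.493538)–(0.693162, -1.1518, 0.6235)  len=0.2599
  (v13,v1,v14) [-+-] → (0.693162, -1.1518, 0.6235)–(0.693162, -1.1518, -0.363576)  len=0.9871
  (v14,v1,v2) [-++] → (0.693162, -1.1518, -0.363576)–(0.693162, -1.1518, -0.6235)  len=0.2599
  (v14,v2,v12) [-+-] → (0.693162, -1.1518, -0.6235)–(1.19429, -1.1518, -0.334193)  len=0.5786
  (v12,v2,v0) [-++] → (1.19429, -1.1518, -0.334193)–(1.77317, -1.1518, 0)  len=0.6684

Chained into 2 loop(s):
  loop 1: 8 segments, perimeter = 4.8432
  loop 2: 6 segments, perimeter = 3.7411
Total perimeter = 8.584

loops=2 perimeter=8.584


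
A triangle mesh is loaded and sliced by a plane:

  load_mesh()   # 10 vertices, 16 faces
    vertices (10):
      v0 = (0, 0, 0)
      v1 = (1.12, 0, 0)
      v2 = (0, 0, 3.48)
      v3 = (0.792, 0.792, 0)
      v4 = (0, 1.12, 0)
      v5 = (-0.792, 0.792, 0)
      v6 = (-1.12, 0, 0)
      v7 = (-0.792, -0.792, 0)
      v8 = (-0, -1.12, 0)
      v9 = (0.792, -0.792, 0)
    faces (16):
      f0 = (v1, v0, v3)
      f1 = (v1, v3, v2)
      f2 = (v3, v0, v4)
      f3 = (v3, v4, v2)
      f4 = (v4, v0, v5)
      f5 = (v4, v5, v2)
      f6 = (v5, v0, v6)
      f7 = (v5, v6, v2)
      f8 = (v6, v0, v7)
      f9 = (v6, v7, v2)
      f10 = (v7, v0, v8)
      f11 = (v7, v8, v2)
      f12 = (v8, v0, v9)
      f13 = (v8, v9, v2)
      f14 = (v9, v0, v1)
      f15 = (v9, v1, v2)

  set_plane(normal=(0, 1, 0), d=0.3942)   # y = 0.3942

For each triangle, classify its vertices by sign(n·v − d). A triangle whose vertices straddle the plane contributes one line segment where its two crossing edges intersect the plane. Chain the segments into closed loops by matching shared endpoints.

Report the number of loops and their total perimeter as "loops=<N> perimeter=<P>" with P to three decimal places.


loops=1 perimeter=6.871

Straddling triangles (8 of 16):
  (v1,v0,v3) [--+] → (0.3942, 0.3942, 0)–(0.956745, 0.3942, 0)  len=0.5625
  (v1,v3,v2) [-+-] → (0.956745, 0.3942, 0)–(0.3942, 0.3942, 1.74791)  len=1.8362
  (v3,v0,v4) [+-+] → (0.3942, 0.3942, 0)–(0, 0.3942, 0)  len=0.3942
  (v3,v4,v2) [++-] → (0, 0.3942, 2.25516)–(0.3942, 0.3942, 1.74791)  len=0.6424
  (v4,v0,v5) [+-+] → (0, 0.3942, 0)–(-0.3942, 0.3942, 0)  len=0.3942
  (v4,v5,v2) [++-] → (-0.3942, 0.3942, 1.74791)–(0, 0.3942, 2.25516)  len=0.6424
  (v5,v0,v6) [+--] → (-0.3942, 0.3942, 0)–(-0.956745, 0.3942, 0)  len=0.5625
  (v5,v6,v2) [+--] → (-0.956745, 0.3942, 0)–(-0.3942, 0.3942, 1.74791)  len=1.8362

Chained into 1 loop(s):
  loop 1: 8 segments, perimeter = 6.8707
Total perimeter = 6.871


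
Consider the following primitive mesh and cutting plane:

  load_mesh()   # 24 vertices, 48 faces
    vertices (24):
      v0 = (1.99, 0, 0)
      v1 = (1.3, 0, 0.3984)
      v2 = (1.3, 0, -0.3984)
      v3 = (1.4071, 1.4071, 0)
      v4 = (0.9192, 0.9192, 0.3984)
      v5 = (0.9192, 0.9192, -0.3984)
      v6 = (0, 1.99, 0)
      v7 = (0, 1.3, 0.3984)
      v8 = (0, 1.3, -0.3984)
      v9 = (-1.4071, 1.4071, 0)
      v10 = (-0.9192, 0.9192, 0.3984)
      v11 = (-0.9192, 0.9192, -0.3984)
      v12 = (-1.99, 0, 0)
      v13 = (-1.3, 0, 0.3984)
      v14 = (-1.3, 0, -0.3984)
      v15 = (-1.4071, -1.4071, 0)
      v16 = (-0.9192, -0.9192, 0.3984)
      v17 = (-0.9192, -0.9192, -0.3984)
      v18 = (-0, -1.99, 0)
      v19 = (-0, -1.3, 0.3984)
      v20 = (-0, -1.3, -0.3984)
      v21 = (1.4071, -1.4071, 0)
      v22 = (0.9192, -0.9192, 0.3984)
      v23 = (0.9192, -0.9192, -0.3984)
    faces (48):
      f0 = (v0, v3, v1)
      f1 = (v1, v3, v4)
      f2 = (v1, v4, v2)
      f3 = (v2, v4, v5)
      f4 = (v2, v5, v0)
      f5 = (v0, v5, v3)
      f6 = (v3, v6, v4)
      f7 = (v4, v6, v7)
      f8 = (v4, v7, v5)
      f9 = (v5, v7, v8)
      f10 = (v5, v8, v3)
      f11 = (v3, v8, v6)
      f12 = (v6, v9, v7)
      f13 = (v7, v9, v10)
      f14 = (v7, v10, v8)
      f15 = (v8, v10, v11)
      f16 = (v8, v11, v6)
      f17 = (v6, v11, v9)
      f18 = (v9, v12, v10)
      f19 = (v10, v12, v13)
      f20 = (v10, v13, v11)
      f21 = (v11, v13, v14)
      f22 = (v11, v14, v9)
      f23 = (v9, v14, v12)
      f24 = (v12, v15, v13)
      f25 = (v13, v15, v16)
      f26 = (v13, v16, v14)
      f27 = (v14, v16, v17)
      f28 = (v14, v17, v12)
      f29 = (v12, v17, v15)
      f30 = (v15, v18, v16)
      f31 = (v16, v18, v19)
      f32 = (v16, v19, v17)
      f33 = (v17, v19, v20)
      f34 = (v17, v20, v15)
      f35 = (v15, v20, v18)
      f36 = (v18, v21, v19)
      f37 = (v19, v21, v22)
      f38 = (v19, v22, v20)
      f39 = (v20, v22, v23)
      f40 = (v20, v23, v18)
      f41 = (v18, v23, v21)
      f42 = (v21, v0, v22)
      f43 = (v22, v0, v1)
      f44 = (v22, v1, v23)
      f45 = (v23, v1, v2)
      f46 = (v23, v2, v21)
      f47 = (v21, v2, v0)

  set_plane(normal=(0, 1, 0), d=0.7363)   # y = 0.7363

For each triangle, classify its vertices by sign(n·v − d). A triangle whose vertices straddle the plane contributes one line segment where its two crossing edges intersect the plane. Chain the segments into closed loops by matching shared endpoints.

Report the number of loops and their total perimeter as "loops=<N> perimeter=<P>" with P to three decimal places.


Straddling triangles (12 of 48):
  (v0,v3,v1) [-+-] → (1.68498, 0.7363, 0)–(1.35604, 0.7363, 0.189927)  len=0.3798
  (v1,v3,v4) [-++] → (1.35604, 0.7363, 0.189927)–(0.994971, 0.7363, 0.3984)  len=0.4169
  (v1,v4,v2) [-+-] → (0.994971, 0.7363, 0.3984)–(0.994971, 0.7363, 0.239855)  len=0.1585
  (v2,v4,v5) [-++] → (0.994971, 0.7363, 0.239855)–(0.994971, 0.7363, -0.3984)  len=0.6383
  (v2,v5,v0) [-+-] → (0.994971, 0.7363, -0.3984)–(1.13226, 0.7363, -0.319127)  len=0.1585
  (v0,v5,v3) [-++] → (1.13226, 0.7363, -0.319127)–(1.68498, 0.7363, 0)  len=0.6382
  (v9,v12,v10) [+-+] → (-1.68498, 0.7363, 0)–(-1.13226, 0.7363, 0.319127)  len=0.6382
  (v10,v12,v13) [+--] → (-1.13226, 0.7363, 0.319127)–(-0.994971, 0.7363, 0.3984)  len=0.1585
  (v10,v13,v11) [+-+] → (-0.994971, 0.7363, 0.3984)–(-0.994971, 0.7363, -0.239855)  len=0.6383
  (v11,v13,v14) [+--] → (-0.994971, 0.7363, -0.239855)–(-0.994971, 0.7363, -0.3984)  len=0.1585
  (v11,v14,v9) [+-+] → (-0.994971, 0.7363, -0.3984)–(-1.35604, 0.7363, -0.189927)  len=0.4169
  (v9,v14,v12) [+--] → (-1.35604, 0.7363, -0.189927)–(-1.68498, 0.7363, 0)  len=0.3798

Chained into 2 loop(s):
  loop 1: 6 segments, perimeter = 2.3903
  loop 2: 6 segments, perimeter = 2.3903
Total perimeter = 4.781

loops=2 perimeter=4.781


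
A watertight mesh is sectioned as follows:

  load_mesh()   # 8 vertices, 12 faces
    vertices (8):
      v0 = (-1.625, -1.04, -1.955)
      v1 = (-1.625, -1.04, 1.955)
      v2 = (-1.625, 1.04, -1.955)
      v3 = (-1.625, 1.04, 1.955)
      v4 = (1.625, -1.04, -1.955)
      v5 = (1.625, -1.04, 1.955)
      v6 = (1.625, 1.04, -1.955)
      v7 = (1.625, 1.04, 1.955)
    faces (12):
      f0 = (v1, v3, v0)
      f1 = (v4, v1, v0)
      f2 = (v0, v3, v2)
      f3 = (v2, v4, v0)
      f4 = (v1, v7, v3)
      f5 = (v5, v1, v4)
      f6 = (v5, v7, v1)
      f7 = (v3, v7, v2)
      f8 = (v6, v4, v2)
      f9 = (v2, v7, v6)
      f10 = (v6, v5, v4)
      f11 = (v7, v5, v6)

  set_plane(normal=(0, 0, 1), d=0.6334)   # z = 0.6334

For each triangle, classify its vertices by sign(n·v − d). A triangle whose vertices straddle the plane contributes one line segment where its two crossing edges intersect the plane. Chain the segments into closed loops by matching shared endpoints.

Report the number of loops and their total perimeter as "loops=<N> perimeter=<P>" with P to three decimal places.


Straddling triangles (8 of 12):
  (v1,v3,v0) [++-] → (-1.625, 0.336949, 0.6334)–(-1.625, -1.04, 0.6334)  len=1.3769
  (v4,v1,v0) [-+-] → (-0.526483, -1.04, 0.6334)–(-1.625, -1.04, 0.6334)  len=1.0985
  (v0,v3,v2) [-+-] → (-1.625, 0.336949, 0.6334)–(-1.625, 1.04, 0.6334)  len=0.7031
  (v5,v1,v4) [++-] → (-0.526483, -1.04, 0.6334)–(1.625, -1.04, 0.6334)  len=2.1515
  (v3,v7,v2) [++-] → (0.526483, 1.04, 0.6334)–(-1.625, 1.04, 0.6334)  len=2.1515
  (v2,v7,v6) [-+-] → (0.526483, 1.04, 0.6334)–(1.625, 1.04, 0.6334)  len=1.0985
  (v6,v5,v4) [-+-] → (1.625, -0.336949, 0.6334)–(1.625, -1.04, 0.6334)  len=0.7031
  (v7,v5,v6) [++-] → (1.625, -0.336949, 0.6334)–(1.625, 1.04, 0.6334)  len=1.3769

Chained into 1 loop(s):
  loop 1: 8 segments, perimeter = 10.6600
Total perimeter = 10.660

loops=1 perimeter=10.660


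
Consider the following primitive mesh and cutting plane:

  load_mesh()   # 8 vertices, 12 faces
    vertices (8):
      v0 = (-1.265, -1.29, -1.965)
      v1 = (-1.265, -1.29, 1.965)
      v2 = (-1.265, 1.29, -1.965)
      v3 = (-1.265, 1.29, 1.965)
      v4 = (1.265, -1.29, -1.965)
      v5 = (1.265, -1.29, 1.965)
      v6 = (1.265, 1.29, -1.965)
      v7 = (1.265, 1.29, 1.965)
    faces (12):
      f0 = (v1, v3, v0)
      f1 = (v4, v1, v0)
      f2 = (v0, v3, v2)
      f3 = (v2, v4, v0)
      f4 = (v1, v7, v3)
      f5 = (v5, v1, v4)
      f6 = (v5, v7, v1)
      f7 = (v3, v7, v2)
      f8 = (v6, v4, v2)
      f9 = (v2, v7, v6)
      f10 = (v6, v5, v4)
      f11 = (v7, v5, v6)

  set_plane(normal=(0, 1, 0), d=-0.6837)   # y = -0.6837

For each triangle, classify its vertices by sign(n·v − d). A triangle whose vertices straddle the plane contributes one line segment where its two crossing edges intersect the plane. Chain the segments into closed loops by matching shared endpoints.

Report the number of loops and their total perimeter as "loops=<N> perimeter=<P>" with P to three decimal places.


loops=1 perimeter=12.920

Straddling triangles (8 of 12):
  (v1,v3,v0) [-+-] → (-1.265, -0.6837, 1.965)–(-1.265, -0.6837, -1.04145)  len=3.0065
  (v0,v3,v2) [-++] → (-1.265, -0.6837, -1.04145)–(-1.265, -0.6837, -1.965)  len=0.9236
  (v2,v4,v0) [+--] → (0.67045, -0.6837, -1.965)–(-1.265, -0.6837, -1.965)  len=1.9354
  (v1,v7,v3) [-++] → (-0.67045, -0.6837, 1.965)–(-1.265, -0.6837, 1.965)  len=0.5946
  (v5,v7,v1) [-+-] → (1.265, -0.6837, 1.965)–(-0.67045, -0.6837, 1.965)  len=1.9354
  (v6,v4,v2) [+-+] → (1.265, -0.6837, -1.965)–(0.67045, -0.6837, -1.965)  len=0.5946
  (v6,v5,v4) [+--] → (1.265, -0.6837, 1.04145)–(1.265, -0.6837, -1.965)  len=3.0065
  (v7,v5,v6) [+-+] → (1.265, -0.6837, 1.965)–(1.265, -0.6837, 1.04145)  len=0.9236

Chained into 1 loop(s):
  loop 1: 8 segments, perimeter = 12.9200
Total perimeter = 12.920


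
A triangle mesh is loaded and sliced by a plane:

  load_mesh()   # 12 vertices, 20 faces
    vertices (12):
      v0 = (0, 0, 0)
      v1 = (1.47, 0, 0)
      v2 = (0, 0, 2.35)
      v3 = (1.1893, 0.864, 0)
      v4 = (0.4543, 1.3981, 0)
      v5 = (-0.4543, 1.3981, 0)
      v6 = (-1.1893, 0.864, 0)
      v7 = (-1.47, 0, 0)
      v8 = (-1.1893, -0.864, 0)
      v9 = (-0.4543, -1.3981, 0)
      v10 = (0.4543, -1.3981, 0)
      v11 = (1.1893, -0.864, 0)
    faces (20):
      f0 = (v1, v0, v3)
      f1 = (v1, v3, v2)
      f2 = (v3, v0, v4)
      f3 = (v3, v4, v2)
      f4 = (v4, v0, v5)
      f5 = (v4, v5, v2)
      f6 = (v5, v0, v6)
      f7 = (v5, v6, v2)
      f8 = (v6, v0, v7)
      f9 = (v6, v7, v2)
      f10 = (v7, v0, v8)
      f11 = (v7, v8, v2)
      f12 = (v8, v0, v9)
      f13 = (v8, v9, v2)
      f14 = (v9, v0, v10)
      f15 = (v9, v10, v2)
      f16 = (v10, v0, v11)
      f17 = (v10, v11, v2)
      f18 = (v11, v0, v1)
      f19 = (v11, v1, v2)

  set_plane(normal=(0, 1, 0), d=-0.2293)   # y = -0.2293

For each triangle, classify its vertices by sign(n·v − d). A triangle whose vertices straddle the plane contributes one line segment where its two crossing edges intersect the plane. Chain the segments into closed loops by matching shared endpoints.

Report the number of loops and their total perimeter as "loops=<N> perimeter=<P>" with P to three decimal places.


loops=1 perimeter=7.690

Straddling triangles (10 of 20):
  (v7,v0,v8) [++-] → (-0.315633, -0.2293, 0)–(-1.3955, -0.2293, 0)  len=1.0799
  (v7,v8,v2) [+-+] → (-1.3955, -0.2293, 0)–(-0.315633, -0.2293, 1.72633)  len=2.0363
  (v8,v0,v9) [-+-] → (-0.315633, -0.2293, 0)–(-0.074509, -0.2293, 0)  len=0.2411
  (v8,v9,v2) [--+] → (-0.074509, -0.2293, 1.96458)–(-0.315633, -0.2293, 1.72633)  len=0.3390
  (v9,v0,v10) [-+-] → (-0.074509, -0.2293, 0)–(0.074509, -0.2293, 0)  len=0.1490
  (v9,v10,v2) [--+] → (0.074509, -0.2293, 1.96458)–(-0.074509, -0.2293, 1.96458)  len=0.1490
  (v10,v0,v11) [-+-] → (0.074509, -0.2293, 0)–(0.315633, -0.2293, 0)  len=0.2411
  (v10,v11,v2) [--+] → (0.315633, -0.2293, 1.72633)–(0.074509, -0.2293, 1.96458)  len=0.3390
  (v11,v0,v1) [-++] → (0.315633, -0.2293, 0)–(1.3955, -0.2293, 0)  len=1.0799
  (v11,v1,v2) [-++] → (1.3955, -0.2293, 0)–(0.315633, -0.2293, 1.72633)  len=2.0363

Chained into 1 loop(s):
  loop 1: 10 segments, perimeter = 7.6905
Total perimeter = 7.690


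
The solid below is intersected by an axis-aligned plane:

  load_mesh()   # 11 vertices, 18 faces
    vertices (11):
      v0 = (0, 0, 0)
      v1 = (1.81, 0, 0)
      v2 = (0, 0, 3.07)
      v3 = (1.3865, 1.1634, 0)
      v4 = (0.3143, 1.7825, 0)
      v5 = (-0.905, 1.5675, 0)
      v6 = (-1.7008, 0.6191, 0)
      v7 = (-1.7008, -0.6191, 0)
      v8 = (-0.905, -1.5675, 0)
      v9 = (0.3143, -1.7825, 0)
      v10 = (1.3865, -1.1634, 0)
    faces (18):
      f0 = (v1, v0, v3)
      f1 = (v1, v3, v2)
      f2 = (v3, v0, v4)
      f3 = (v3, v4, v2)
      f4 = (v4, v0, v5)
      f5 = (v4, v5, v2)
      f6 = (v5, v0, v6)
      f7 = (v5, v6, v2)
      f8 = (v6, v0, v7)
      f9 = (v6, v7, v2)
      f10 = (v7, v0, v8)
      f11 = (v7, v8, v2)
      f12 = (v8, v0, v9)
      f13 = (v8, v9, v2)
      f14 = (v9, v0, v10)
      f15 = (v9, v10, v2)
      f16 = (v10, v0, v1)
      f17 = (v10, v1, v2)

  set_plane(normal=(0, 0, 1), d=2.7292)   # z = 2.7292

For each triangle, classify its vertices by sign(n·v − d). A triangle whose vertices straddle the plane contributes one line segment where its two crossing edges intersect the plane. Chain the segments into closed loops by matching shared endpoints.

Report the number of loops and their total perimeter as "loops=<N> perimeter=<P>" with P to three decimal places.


Straddling triangles (9 of 18):
  (v1,v3,v2) [--+] → (0.153915, 0.129149, 2.7292)–(0.200928, 0, 2.7292)  len=0.1374
  (v3,v4,v2) [--+] → (0.0348904, 0.197875, 2.7292)–(0.153915, 0.129149, 2.7292)  len=0.1374
  (v4,v5,v2) [--+] → (-0.100464, 0.174008, 2.7292)–(0.0348904, 0.197875, 2.7292)  len=0.1374
  (v5,v6,v2) [--+] → (-0.188805, 0.0687261, 2.7292)–(-0.100464, 0.174008, 2.7292)  len=0.1374
  (v6,v7,v2) [--+] → (-0.188805, -0.0687261, 2.7292)–(-0.188805, 0.0687261, 2.7292)  len=0.1375
  (v7,v8,v2) [--+] → (-0.100464, -0.174008, 2.7292)–(-0.188805, -0.0687261, 2.7292)  len=0.1374
  (v8,v9,v2) [--+] → (0.0348904, -0.197875, 2.7292)–(-0.100464, -0.174008, 2.7292)  len=0.1374
  (v9,v10,v2) [--+] → (0.153915, -0.129149, 2.7292)–(0.0348904, -0.197875, 2.7292)  len=0.1374
  (v10,v1,v2) [--+] → (0.200928, 0, 2.7292)–(0.153915, -0.129149, 2.7292)  len=0.1374

Chained into 1 loop(s):
  loop 1: 9 segments, perimeter = 1.2370
Total perimeter = 1.237

loops=1 perimeter=1.237


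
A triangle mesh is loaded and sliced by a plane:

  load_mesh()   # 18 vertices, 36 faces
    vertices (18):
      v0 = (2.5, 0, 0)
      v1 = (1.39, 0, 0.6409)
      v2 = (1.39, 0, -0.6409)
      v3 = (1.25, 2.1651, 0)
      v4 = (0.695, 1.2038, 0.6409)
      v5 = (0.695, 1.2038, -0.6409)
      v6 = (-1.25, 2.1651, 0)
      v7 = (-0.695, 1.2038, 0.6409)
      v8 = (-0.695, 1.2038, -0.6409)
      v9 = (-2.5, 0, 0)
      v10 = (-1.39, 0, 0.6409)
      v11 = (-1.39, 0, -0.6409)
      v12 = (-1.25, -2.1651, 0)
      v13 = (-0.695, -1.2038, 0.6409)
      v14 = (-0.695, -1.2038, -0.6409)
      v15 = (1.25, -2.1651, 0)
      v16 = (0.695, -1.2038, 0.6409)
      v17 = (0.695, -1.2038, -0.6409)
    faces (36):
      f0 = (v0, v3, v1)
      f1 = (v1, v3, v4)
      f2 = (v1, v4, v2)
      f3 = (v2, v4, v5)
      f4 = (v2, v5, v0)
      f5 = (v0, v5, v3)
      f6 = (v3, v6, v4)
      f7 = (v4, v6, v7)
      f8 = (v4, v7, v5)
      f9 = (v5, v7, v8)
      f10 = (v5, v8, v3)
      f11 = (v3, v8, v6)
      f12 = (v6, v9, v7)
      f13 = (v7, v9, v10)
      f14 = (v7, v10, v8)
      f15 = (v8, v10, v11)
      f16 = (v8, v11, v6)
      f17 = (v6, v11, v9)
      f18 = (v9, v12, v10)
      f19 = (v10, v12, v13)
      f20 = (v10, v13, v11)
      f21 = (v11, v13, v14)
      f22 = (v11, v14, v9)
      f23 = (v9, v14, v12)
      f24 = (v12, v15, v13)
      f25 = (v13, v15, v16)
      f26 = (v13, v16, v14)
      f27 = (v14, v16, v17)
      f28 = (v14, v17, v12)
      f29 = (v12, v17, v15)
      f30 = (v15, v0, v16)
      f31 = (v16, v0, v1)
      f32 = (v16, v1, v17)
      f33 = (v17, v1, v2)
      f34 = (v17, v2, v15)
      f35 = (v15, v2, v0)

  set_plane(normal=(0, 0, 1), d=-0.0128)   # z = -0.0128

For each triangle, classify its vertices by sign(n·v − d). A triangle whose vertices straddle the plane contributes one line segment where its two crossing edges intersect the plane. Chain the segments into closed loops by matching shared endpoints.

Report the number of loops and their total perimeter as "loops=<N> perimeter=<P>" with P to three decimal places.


loops=2 perimeter=23.207

Straddling triangles (24 of 36):
  (v1,v4,v2) [++-] → (1.04944, 0.589879, -0.0128)–(1.39, 0, -0.0128)  len=0.6811
  (v2,v4,v5) [-+-] → (1.04944, 0.589879, -0.0128)–(0.695, 1.2038, -0.0128)  len=0.7089
  (v2,v5,v0) [--+] → (2.46395, 0.0240422, -0.0128)–(2.47783, 0, -0.0128)  len=0.0278
  (v0,v5,v3) [+-+] → (2.46395, 0.0240422, -0.0128)–(1.23892, 2.1459, -0.0128)  len=2.4501
  (v4,v7,v5) [++-] → (0.0138805, 1.2038, -0.0128)–(0.695, 1.2038, -0.0128)  len=0.6811
  (v5,v7,v8) [-+-] → (0.0138805, 1.2038, -0.0128)–(-0.695, 1.2038, -0.0128)  len=0.7089
  (v5,v8,v3) [--+] → (1.21115, 2.1459, -0.0128)–(1.23892, 2.1459, -0.0128)  len=0.0278
  (v3,v8,v6) [+-+] → (1.21115, 2.1459, -0.0128)–(-1.23892, 2.1459, -0.0128)  len=2.4501
  (v7,v10,v8) [++-] → (-1.03556, 0.613921, -0.0128)–(-0.695, 1.2038, -0.0128)  len=0.6811
  (v8,v10,v11) [-+-] → (-1.03556, 0.613921, -0.0128)–(-1.39, 0, -0.0128)  len=0.7089
  (v8,v11,v6) [--+] → (-1.2528, 2.12186, -0.0128)–(-1.23892, 2.1459, -0.0128)  len=0.0278
  (v6,v11,v9) [+-+] → (-1.2528, 2.12186, -0.0128)–(-2.47783, 0, -0.0128)  len=2.4501
  (v10,v13,v11) [++-] → (-1.04944, -0.589879, -0.0128)–(-1.39, 0, -0.0128)  len=0.6811
  (v11,v13,v14) [-+-] → (-1.04944, -0.589879, -0.0128)–(-0.695, -1.2038, -0.0128)  len=0.7089
  (v11,v14,v9) [--+] → (-2.46395, -0.0240422, -0.0128)–(-2.47783, 0, -0.0128)  len=0.0278
  (v9,v14,v12) [+-+] → (-2.46395, -0.0240422, -0.0128)–(-1.23892, -2.1459, -0.0128)  len=2.4501
  (v13,v16,v14) [++-] → (-0.0138805, -1.2038, -0.0128)–(-0.695, -1.2038, -0.0128)  len=0.6811
  (v14,v16,v17) [-+-] → (-0.0138805, -1.2038, -0.0128)–(0.695, -1.2038, -0.0128)  len=0.7089
  (v14,v17,v12) [--+] → (-1.21115, -2.1459, -0.0128)–(-1.23892, -2.1459, -0.0128)  len=0.0278
  (v12,v17,v15) [+-+] → (-1.21115, -2.1459, -0.0128)–(1.23892, -2.1459, -0.0128)  len=2.4501
  (v16,v1,v17) [++-] → (1.03556, -0.613921, -0.0128)–(0.695, -1.2038, -0.0128)  len=0.6811
  (v17,v1,v2) [-+-] → (1.03556, -0.613921, -0.0128)–(1.39, 0, -0.0128)  len=0.7089
  (v17,v2,v15) [--+] → (1.2528, -2.12186, -0.0128)–(1.23892, -2.1459, -0.0128)  len=0.0278
  (v15,v2,v0) [+-+] → (1.2528, -2.12186, -0.0128)–(2.47783, 0, -0.0128)  len=2.4501

Chained into 2 loop(s):
  loop 1: 12 segments, perimeter = 8.3401
  loop 2: 12 segments, perimeter = 14.8671
Total perimeter = 23.207


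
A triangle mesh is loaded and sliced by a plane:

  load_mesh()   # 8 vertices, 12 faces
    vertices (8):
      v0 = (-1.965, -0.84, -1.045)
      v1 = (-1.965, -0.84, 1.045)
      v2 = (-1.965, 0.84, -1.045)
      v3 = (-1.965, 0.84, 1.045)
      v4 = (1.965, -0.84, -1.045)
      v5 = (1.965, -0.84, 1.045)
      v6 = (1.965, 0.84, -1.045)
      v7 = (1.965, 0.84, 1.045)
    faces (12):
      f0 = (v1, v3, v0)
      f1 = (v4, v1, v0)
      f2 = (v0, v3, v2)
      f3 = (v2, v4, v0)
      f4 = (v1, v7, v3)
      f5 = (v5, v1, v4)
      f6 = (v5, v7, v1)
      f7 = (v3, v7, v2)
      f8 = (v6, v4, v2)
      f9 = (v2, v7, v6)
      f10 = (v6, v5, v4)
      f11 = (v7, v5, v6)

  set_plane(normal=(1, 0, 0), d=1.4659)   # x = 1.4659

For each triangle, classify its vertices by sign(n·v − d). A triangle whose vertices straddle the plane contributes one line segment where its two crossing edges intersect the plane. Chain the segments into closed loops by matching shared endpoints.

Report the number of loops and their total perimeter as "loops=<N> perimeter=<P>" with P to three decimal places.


Straddling triangles (8 of 12):
  (v4,v1,v0) [+--] → (1.4659, -0.84, -0.779575)–(1.4659, -0.84, -1.045)  len=0.2654
  (v2,v4,v0) [-+-] → (1.4659, -0.626644, -1.045)–(1.4659, -0.84, -1.045)  len=0.2134
  (v1,v7,v3) [-+-] → (1.4659, 0.626644, 1.045)–(1.4659, 0.84, 1.045)  len=0.2134
  (v5,v1,v4) [+-+] → (1.4659, -0.84, 1.045)–(1.4659, -0.84, -0.779575)  len=1.8246
  (v5,v7,v1) [++-] → (1.4659, 0.626644, 1.045)–(1.4659, -0.84, 1.045)  len=1.4666
  (v3,v7,v2) [-+-] → (1.4659, 0.84, 1.045)–(1.4659, 0.84, 0.779575)  len=0.2654
  (v6,v4,v2) [++-] → (1.4659, -0.626644, -1.045)–(1.4659, 0.84, -1.045)  len=1.4666
  (v2,v7,v6) [-++] → (1.4659, 0.84, 0.779575)–(1.4659, 0.84, -1.045)  len=1.8246

Chained into 1 loop(s):
  loop 1: 8 segments, perimeter = 7.5400
Total perimeter = 7.540

loops=1 perimeter=7.540


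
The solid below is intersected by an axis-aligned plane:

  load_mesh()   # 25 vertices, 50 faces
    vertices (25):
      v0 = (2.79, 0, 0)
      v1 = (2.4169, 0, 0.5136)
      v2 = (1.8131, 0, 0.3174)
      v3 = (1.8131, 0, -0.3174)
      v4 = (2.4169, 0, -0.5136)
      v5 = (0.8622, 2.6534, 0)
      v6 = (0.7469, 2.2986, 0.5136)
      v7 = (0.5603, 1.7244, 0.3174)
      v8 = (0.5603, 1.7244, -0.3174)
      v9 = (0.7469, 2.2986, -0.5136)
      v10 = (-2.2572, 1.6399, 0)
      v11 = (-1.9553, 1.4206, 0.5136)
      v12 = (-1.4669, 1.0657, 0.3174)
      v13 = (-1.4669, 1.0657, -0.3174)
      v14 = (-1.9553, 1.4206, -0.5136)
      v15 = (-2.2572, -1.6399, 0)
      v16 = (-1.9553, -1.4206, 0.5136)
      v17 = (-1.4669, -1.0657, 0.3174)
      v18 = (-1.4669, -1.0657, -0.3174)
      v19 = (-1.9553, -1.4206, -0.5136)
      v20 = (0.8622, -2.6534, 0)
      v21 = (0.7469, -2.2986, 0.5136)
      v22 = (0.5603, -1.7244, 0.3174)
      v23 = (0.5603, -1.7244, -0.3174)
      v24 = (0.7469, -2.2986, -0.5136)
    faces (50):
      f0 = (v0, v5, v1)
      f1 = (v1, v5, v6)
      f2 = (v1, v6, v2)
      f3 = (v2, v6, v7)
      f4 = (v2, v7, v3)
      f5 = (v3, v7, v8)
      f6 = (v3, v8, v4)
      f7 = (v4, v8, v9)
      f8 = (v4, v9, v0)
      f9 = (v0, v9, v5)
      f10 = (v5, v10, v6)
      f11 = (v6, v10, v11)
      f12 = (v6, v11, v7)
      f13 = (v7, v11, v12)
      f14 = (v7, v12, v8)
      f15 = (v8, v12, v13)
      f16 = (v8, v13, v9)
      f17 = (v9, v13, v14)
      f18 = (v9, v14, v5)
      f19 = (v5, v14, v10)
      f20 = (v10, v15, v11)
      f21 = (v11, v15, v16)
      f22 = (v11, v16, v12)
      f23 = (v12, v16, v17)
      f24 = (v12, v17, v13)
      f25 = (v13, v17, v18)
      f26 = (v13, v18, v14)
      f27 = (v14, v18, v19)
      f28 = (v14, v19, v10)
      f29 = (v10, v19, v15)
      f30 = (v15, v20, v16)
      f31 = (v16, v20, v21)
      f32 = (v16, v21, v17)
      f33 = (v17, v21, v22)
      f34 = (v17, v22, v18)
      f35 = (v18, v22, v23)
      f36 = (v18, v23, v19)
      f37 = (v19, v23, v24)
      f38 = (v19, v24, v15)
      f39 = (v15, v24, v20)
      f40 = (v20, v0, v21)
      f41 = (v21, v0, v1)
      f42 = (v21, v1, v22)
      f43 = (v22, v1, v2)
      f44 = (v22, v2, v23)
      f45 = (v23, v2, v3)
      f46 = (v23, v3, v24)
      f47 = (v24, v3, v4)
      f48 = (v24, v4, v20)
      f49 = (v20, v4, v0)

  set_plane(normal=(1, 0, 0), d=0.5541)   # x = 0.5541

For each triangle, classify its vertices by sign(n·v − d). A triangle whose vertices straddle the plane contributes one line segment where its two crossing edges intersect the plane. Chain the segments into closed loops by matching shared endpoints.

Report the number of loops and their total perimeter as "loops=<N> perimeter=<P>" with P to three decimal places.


Straddling triangles (20 of 50):
  (v5,v10,v6) [+-+] → (0.5541, 2.5533, 0)–(0.5541, 2.25633, 0.480638)  len=0.5650
  (v6,v10,v11) [+--] → (0.5541, 2.25633, 0.480638)–(0.5541, 2.23596, 0.5136)  len=0.0387
  (v6,v11,v7) [+-+] → (0.5541, 2.23596, 0.5136)–(0.5541, 1.72365, 0.317884)  len=0.5484
  (v7,v11,v12) [+--] → (0.5541, 1.72365, 0.317884)–(0.5541, 1.72239, 0.3174)  len=0.0014
  (v7,v12,v8) [+-+] → (0.5541, 1.72239, 0.3174)–(0.5541, 1.72239, -0.315459)  len=0.6329
  (v8,v12,v13) [+--] → (0.5541, 1.72239, -0.315459)–(0.5541, 1.72239, -0.3174)  len=0.0019
  (v8,v13,v9) [+-+] → (0.5541, 1.72239, -0.3174)–(0.5541, 2.19123, -0.496513)  len=0.5019
  (v9,v13,v14) [+--] → (0.5541, 2.19123, -0.496513)–(0.5541, 2.23596, -0.5136)  len=0.0479
  (v9,v14,v5) [+-+] → (0.5541, 2.23596, -0.5136)–(0.5541, 2.51859, -0.0561633)  len=0.5377
  (v5,v14,v10) [+--] → (0.5541, 2.51859, -0.0561633)–(0.5541, 2.5533, 0)  len=0.0660
  (v15,v20,v16) [-+-] → (0.5541, -2.5533, 0)–(0.5541, -2.51859, 0.0561633)  len=0.0660
  (v16,v20,v21) [-++] → (0.5541, -2.51859, 0.0561633)–(0.5541, -2.23596, 0.5136)  len=0.5377
  (v16,v21,v17) [-+-] → (0.5541, -2.23596, 0.5136)–(0.5541, -2.19123, 0.496513)  len=0.0479
  (v17,v21,v22) [-++] → (0.5541, -2.19123, 0.496513)–(0.5541, -1.72239, 0.3174)  len=0.5019
  (v17,v22,v18) [-+-] → (0.5541, -1.72239, 0.3174)–(0.5541, -1.72239, 0.315459)  len=0.0019
  (v18,v22,v23) [-++] → (0.5541, -1.72239, 0.315459)–(0.5541, -1.72239, -0.3174)  len=0.6329
  (v18,v23,v19) [-+-] → (0.5541, -1.72239, -0.3174)–(0.5541, -1.72365, -0.317884)  len=0.0014
  (v19,v23,v24) [-++] → (0.5541, -1.72365, -0.317884)–(0.5541, -2.23596, -0.5136)  len=0.5484
  (v19,v24,v15) [-+-] → (0.5541, -2.23596, -0.5136)–(0.5541, -2.25633, -0.480638)  len=0.0387
  (v15,v24,v20) [-++] → (0.5541, -2.25633, -0.480638)–(0.5541, -2.5533, 0)  len=0.5650

Chained into 2 loop(s):
  loop 1: 10 segments, perimeter = 2.9418
  loop 2: 10 segments, perimeter = 2.9418
Total perimeter = 5.884

loops=2 perimeter=5.884


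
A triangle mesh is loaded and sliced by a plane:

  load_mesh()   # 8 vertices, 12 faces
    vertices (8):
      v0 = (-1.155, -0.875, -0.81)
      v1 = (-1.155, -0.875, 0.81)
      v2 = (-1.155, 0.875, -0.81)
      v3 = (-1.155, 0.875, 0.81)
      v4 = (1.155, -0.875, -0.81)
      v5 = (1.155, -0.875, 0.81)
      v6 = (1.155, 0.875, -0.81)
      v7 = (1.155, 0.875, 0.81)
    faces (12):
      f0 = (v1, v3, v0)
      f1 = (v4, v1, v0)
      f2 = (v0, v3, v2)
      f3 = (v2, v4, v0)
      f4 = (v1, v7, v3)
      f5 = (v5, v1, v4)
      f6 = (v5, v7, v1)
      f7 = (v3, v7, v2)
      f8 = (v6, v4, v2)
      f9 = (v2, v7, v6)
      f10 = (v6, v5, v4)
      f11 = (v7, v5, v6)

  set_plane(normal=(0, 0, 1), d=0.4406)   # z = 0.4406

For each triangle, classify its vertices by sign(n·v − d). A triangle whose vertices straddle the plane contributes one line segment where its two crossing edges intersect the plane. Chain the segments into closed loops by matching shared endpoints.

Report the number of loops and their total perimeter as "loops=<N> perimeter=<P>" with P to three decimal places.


Straddling triangles (8 of 12):
  (v1,v3,v0) [++-] → (-1.155, 0.475957, 0.4406)–(-1.155, -0.875, 0.4406)  len=1.3510
  (v4,v1,v0) [-+-] → (-0.628263, -0.875, 0.4406)–(-1.155, -0.875, 0.4406)  len=0.5267
  (v0,v3,v2) [-+-] → (-1.155, 0.475957, 0.4406)–(-1.155, 0.875, 0.4406)  len=0.3990
  (v5,v1,v4) [++-] → (-0.628263, -0.875, 0.4406)–(1.155, -0.875, 0.4406)  len=1.7833
  (v3,v7,v2) [++-] → (0.628263, 0.875, 0.4406)–(-1.155, 0.875, 0.4406)  len=1.7833
  (v2,v7,v6) [-+-] → (0.628263, 0.875, 0.4406)–(1.155, 0.875, 0.4406)  len=0.5267
  (v6,v5,v4) [-+-] → (1.155, -0.475957, 0.4406)–(1.155, -0.875, 0.4406)  len=0.3990
  (v7,v5,v6) [++-] → (1.155, -0.475957, 0.4406)–(1.155, 0.875, 0.4406)  len=1.3510

Chained into 1 loop(s):
  loop 1: 8 segments, perimeter = 8.1200
Total perimeter = 8.120

loops=1 perimeter=8.120


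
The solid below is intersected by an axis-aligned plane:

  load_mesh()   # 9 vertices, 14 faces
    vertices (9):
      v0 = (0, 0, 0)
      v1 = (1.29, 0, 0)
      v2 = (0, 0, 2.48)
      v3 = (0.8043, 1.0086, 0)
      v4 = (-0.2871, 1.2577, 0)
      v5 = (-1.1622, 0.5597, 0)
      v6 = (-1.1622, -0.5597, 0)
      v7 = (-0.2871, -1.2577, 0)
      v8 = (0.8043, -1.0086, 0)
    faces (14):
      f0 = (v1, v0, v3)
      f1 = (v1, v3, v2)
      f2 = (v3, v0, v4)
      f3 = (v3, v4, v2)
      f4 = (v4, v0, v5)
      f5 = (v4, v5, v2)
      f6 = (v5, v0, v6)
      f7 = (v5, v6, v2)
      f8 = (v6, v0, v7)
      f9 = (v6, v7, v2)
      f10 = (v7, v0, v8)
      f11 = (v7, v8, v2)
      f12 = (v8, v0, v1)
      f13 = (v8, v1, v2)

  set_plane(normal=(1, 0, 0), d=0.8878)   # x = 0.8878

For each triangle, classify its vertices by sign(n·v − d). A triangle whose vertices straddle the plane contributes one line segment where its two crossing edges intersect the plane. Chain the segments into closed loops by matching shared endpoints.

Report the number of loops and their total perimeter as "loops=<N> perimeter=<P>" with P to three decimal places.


Straddling triangles (4 of 14):
  (v1,v0,v3) [+--] → (0.8878, 0, 0)–(0.8878, 0.835205, 0)  len=0.8352
  (v1,v3,v2) [+--] → (0.8878, 0.835205, 0)–(0.8878, 0, 0.773222)  len=1.1382
  (v8,v0,v1) [--+] → (0.8878, 0, 0)–(0.8878, -0.835205, 0)  len=0.8352
  (v8,v1,v2) [-+-] → (0.8878, -0.835205, 0)–(0.8878, 0, 0.773222)  len=1.1382

Chained into 1 loop(s):
  loop 1: 4 segments, perimeter = 3.9468
Total perimeter = 3.947

loops=1 perimeter=3.947


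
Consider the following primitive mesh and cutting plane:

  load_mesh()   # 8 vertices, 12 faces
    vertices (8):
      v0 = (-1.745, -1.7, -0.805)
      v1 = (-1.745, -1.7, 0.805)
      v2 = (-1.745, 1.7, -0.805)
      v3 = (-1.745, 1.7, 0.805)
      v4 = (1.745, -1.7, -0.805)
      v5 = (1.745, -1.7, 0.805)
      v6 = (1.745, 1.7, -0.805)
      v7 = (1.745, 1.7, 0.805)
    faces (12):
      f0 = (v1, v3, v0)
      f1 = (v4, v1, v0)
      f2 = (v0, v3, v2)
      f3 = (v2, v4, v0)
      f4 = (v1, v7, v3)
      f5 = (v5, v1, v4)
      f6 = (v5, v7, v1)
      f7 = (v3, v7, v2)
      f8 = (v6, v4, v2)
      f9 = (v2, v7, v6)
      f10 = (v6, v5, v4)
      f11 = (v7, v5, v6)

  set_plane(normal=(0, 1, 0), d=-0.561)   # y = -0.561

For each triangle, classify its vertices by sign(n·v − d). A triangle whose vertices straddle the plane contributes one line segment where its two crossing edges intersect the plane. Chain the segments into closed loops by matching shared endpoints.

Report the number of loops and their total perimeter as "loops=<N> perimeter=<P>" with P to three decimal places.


loops=1 perimeter=10.200

Straddling triangles (8 of 12):
  (v1,v3,v0) [-+-] → (-1.745, -0.561, 0.805)–(-1.745, -0.561, -0.26565)  len=1.0707
  (v0,v3,v2) [-++] → (-1.745, -0.561, -0.26565)–(-1.745, -0.561, -0.805)  len=0.5393
  (v2,v4,v0) [+--] → (0.57585, -0.561, -0.805)–(-1.745, -0.561, -0.805)  len=2.3209
  (v1,v7,v3) [-++] → (-0.57585, -0.561, 0.805)–(-1.745, -0.561, 0.805)  len=1.1691
  (v5,v7,v1) [-+-] → (1.745, -0.561, 0.805)–(-0.57585, -0.561, 0.805)  len=2.3209
  (v6,v4,v2) [+-+] → (1.745, -0.561, -0.805)–(0.57585, -0.561, -0.805)  len=1.1691
  (v6,v5,v4) [+--] → (1.745, -0.561, 0.26565)–(1.745, -0.561, -0.805)  len=1.0707
  (v7,v5,v6) [+-+] → (1.745, -0.561, 0.805)–(1.745, -0.561, 0.26565)  len=0.5393

Chained into 1 loop(s):
  loop 1: 8 segments, perimeter = 10.2000
Total perimeter = 10.200


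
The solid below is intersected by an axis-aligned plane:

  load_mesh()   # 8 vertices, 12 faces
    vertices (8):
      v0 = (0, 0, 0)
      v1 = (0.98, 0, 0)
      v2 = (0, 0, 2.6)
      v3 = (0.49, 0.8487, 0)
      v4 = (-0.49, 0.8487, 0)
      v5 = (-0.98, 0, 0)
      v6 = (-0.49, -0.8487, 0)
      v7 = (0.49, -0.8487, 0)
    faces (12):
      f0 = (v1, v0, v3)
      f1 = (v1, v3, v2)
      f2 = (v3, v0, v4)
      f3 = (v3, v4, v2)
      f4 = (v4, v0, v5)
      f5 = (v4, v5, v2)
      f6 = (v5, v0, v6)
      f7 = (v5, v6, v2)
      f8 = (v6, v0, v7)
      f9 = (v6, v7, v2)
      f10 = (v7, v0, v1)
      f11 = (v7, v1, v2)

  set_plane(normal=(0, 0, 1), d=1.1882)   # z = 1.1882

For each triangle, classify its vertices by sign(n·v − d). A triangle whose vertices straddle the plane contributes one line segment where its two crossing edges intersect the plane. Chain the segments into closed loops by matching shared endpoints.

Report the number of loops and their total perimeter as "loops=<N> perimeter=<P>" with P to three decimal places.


loops=1 perimeter=3.193

Straddling triangles (6 of 12):
  (v1,v3,v2) [--+] → (0.26607, 0.460844, 1.1882)–(0.53214, 0, 1.1882)  len=0.5321
  (v3,v4,v2) [--+] → (-0.26607, 0.460844, 1.1882)–(0.26607, 0.460844, 1.1882)  len=0.5321
  (v4,v5,v2) [--+] → (-0.53214, 0, 1.1882)–(-0.26607, 0.460844, 1.1882)  len=0.5321
  (v5,v6,v2) [--+] → (-0.26607, -0.460844, 1.1882)–(-0.53214, 0, 1.1882)  len=0.5321
  (v6,v7,v2) [--+] → (0.26607, -0.460844, 1.1882)–(-0.26607, -0.460844, 1.1882)  len=0.5321
  (v7,v1,v2) [--+] → (0.53214, 0, 1.1882)–(0.26607, -0.460844, 1.1882)  len=0.5321

Chained into 1 loop(s):
  loop 1: 6 segments, perimeter = 3.1928
Total perimeter = 3.193


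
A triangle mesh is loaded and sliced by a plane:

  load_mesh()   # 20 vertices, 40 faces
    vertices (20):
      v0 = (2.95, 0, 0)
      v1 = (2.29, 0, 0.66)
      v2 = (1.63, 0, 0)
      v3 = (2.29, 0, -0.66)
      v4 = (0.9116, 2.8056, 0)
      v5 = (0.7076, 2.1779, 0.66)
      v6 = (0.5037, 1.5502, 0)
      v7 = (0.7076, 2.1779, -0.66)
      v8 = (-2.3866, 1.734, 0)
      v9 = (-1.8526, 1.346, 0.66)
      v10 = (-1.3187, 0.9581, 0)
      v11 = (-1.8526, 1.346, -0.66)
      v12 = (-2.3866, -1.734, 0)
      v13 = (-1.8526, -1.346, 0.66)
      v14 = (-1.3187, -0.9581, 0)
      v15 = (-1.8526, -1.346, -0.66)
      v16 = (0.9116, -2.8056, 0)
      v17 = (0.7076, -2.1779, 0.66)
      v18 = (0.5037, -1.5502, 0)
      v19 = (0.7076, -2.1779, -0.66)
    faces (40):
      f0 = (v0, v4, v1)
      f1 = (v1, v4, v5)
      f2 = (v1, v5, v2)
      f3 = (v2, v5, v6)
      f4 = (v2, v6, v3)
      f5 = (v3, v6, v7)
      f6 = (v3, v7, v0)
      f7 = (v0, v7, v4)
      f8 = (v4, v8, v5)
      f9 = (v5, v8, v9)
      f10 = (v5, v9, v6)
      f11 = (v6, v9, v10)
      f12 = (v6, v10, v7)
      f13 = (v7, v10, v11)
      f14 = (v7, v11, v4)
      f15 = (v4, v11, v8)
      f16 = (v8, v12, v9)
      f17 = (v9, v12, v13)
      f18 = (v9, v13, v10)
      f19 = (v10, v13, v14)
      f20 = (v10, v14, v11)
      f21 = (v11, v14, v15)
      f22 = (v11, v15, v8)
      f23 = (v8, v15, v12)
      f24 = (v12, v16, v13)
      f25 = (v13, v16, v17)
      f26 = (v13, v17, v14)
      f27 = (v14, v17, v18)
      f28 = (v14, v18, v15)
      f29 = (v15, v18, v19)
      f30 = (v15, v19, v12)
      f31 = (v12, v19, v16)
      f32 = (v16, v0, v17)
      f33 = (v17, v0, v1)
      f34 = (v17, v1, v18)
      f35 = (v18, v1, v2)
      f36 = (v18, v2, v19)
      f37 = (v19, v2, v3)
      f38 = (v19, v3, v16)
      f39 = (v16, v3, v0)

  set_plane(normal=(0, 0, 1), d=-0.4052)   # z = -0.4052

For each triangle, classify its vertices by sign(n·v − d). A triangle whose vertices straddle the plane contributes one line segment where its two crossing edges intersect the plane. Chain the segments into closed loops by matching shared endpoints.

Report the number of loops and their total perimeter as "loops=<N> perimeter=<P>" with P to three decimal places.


Straddling triangles (20 of 40):
  (v2,v6,v3) [++-] → (1.60038, 0.598471, -0.4052)–(2.0352, 0, -0.4052)  len=0.7398
  (v3,v6,v7) [-+-] → (1.60038, 0.598471, -0.4052)–(0.628882, 1.93557, -0.4052)  len=1.6528
  (v3,v7,v0) [--+] → (1.5733, 1.3371, -0.4052)–(2.5448, 0, -0.4052)  len=1.6528
  (v0,v7,v4) [+-+] → (1.5733, 1.3371, -0.4052)–(0.786356, 2.42023, -0.4052)  len=1.3388
  (v6,v10,v7) [++-] → (-0.0746746, 1.70698, -0.4052)–(0.628882, 1.93557, -0.4052)  len=0.7398
  (v7,v10,v11) [-+-] → (-0.0746746, 1.70698, -0.4052)–(-1.64648, 1.19625, -0.4052)  len=1.6527
  (v7,v11,v4) [--+] → (-0.785451, 1.90949, -0.4052)–(0.786356, 2.42023, -0.4052)  len=1.6527
  (v4,v11,v8) [+-+] → (-0.785451, 1.90949, -0.4052)–(-2.05876, 1.49579, -0.4052)  len=1.3388
  (v10,v14,v11) [++-] → (-1.64648, 0.456478, -0.4052)–(-1.64648, 1.19625, -0.4052)  len=0.7398
  (v11,v14,v15) [-+-] → (-1.64648, 0.456478, -0.4052)–(-1.64648, -1.19625, -0.4052)  len=1.6527
  (v11,v15,v8) [--+] → (-2.05876, -0.156933, -0.4052)–(-2.05876, 1.49579, -0.4052)  len=1.6527
  (v8,v15,v12) [+-+] → (-2.05876, -0.156933, -0.4052)–(-2.05876, -1.49579, -0.4052)  len=1.3389
  (v14,v18,v15) [++-] → (-0.942925, -1.42483, -0.4052)–(-1.64648, -1.19625, -0.4052)  len=0.7398
  (v15,v18,v19) [-+-] → (-0.942925, -1.42483, -0.4052)–(0.628882, -1.93557, -0.4052)  len=1.6527
  (v15,v19,v12) [--+] → (-0.486949, -2.00653, -0.4052)–(-2.05876, -1.49579, -0.4052)  len=1.6527
  (v12,v19,v16) [+-+] → (-0.486949, -2.00653, -0.4052)–(0.786356, -2.42023, -0.4052)  len=1.3388
  (v18,v2,v19) [++-] → (1.0637, -1.3371, -0.4052)–(0.628882, -1.93557, -0.4052)  len=0.7398
  (v19,v2,v3) [-+-] → (1.0637, -1.3371, -0.4052)–(2.0352, 0, -0.4052)  len=1.6528
  (v19,v3,v16) [--+] → (1.75785, -1.08313, -0.4052)–(0.786356, -2.42023, -0.4052)  len=1.6528
  (v16,v3,v0) [+-+] → (1.75785, -1.08313, -0.4052)–(2.5448, 0, -0.4052)  len=1.3388

Chained into 2 loop(s):
  loop 1: 10 segments, perimeter = 11.9625
  loop 2: 10 segments, perimeter = 14.9578
Total perimeter = 26.920

loops=2 perimeter=26.920
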